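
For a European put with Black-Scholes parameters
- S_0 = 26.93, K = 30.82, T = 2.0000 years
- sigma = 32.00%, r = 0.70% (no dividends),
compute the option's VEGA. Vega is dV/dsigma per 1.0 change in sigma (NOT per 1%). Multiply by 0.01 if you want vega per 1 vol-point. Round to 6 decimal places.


d1 = -0.0409302641; d2 = -0.4934786041
phi(d1) = 0.3986082490; exp(-qT) = 1.0000000000; exp(-rT) = 0.9860975443
Vega = S * exp(-qT) * phi(d1) * sqrt(T) = 26.9300 * 1.0000000000 * 0.3986082490 * 1.4142135624 = 15.180904

Answer: Vega = 15.180904


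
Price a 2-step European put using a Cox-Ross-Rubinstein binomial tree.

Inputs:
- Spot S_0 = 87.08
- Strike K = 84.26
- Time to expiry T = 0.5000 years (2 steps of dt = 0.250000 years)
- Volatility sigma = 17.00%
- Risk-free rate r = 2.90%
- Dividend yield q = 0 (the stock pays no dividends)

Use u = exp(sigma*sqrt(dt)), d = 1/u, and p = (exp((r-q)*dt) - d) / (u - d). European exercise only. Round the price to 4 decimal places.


Answer: Price = V(0,0) = 2.4356

Derivation:
dt = T/N = 0.250000
u = exp(sigma*sqrt(dt)) = 1.088717; d = 1/u = 0.918512
p = (exp((r-q)*dt) - d) / (u - d) = 0.521513
Discount per step: exp(-r*dt) = 0.992776
Stock lattice S(k, i) with i counting down-moves:
  k=0: S(0,0) = 87.0800
  k=1: S(1,0) = 94.8055; S(1,1) = 79.9840
  k=2: S(2,0) = 103.2163; S(2,1) = 87.0800; S(2,2) = 73.4663
Terminal payoffs V(N, i) = max(K - S_T, 0):
  V(2,0) = 0.000000; V(2,1) = 0.000000; V(2,2) = 10.793668
Backward induction: V(k, i) = exp(-r*dt) * [p * V(k+1, i) + (1-p) * V(k+1, i+1)].
  V(1,0) = exp(-r*dt) * [p*0.000000 + (1-p)*0.000000] = 0.000000
  V(1,1) = exp(-r*dt) * [p*0.000000 + (1-p)*10.793668] = 5.127318
  V(0,0) = exp(-r*dt) * [p*0.000000 + (1-p)*5.127318] = 2.435631


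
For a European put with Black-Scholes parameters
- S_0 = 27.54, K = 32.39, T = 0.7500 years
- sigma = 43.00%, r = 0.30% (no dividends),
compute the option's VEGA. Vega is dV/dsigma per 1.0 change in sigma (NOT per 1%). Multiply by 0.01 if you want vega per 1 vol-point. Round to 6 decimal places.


Answer: Vega = 9.237298

Derivation:
d1 = -0.2433537826; d2 = -0.6157447063
phi(d1) = 0.3873025668; exp(-qT) = 1.0000000000; exp(-rT) = 0.9977525294
Vega = S * exp(-qT) * phi(d1) * sqrt(T) = 27.5400 * 1.0000000000 * 0.3873025668 * 0.8660254038 = 9.237298


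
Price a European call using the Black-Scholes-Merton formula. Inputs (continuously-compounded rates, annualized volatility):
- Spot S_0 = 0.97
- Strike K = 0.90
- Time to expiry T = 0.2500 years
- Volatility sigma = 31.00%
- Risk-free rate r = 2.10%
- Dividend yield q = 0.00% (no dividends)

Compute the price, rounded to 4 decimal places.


Answer: Price = 0.1025

Derivation:
d1 = (ln(S/K) + (r - q + 0.5*sigma^2) * T) / (sigma * sqrt(T)) = 0.59460521
d2 = d1 - sigma * sqrt(T) = 0.43960521
exp(-rT) = 0.99476376; exp(-qT) = 1.00000000
C = S_0 * exp(-qT) * N(d1) - K * exp(-rT) * N(d2)
N(d1) = 0.72394630; N(d2) = 0.66988847
C = 0.9700 * 1.00000000 * 0.72394630 - 0.9000 * 0.99476376 * 0.66988847 = 0.1025


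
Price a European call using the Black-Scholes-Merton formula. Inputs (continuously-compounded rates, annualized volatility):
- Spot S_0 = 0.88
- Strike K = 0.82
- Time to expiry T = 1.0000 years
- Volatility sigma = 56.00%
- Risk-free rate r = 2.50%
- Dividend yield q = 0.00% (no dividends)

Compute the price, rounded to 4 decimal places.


d1 = (ln(S/K) + (r - q + 0.5*sigma^2) * T) / (sigma * sqrt(T)) = 0.45074566
d2 = d1 - sigma * sqrt(T) = -0.10925434
exp(-rT) = 0.97530991; exp(-qT) = 1.00000000
C = S_0 * exp(-qT) * N(d1) - K * exp(-rT) * N(d2)
N(d1) = 0.67391356; N(d2) = 0.45650038
C = 0.8800 * 1.00000000 * 0.67391356 - 0.8200 * 0.97530991 * 0.45650038 = 0.2280

Answer: Price = 0.2280


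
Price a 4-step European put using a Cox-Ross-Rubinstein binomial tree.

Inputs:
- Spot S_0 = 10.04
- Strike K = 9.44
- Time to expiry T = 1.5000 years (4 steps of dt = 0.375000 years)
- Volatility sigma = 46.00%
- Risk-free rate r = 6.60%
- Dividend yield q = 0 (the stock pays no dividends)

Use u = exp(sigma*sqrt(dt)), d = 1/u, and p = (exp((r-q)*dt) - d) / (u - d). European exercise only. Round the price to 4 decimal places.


Answer: Price = V(0,0) = 1.3602

Derivation:
dt = T/N = 0.375000
u = exp(sigma*sqrt(dt)) = 1.325370; d = 1/u = 0.754507
p = (exp((r-q)*dt) - d) / (u - d) = 0.473936
Discount per step: exp(-r*dt) = 0.975554
Stock lattice S(k, i) with i counting down-moves:
  k=0: S(0,0) = 10.0400
  k=1: S(1,0) = 13.3067; S(1,1) = 7.5752
  k=2: S(2,0) = 17.6363; S(2,1) = 10.0400; S(2,2) = 5.7156
  k=3: S(3,0) = 23.3746; S(3,1) = 13.3067; S(3,2) = 7.5752; S(3,3) = 4.3124
  k=4: S(4,0) = 30.9800; S(4,1) = 17.6363; S(4,2) = 10.0400; S(4,3) = 5.7156; S(4,4) = 3.2538
Terminal payoffs V(N, i) = max(K - S_T, 0):
  V(4,0) = 0.000000; V(4,1) = 0.000000; V(4,2) = 0.000000; V(4,3) = 3.724427; V(4,4) = 6.186238
Backward induction: V(k, i) = exp(-r*dt) * [p * V(k+1, i) + (1-p) * V(k+1, i+1)].
  V(3,0) = exp(-r*dt) * [p*0.000000 + (1-p)*0.000000] = 0.000000
  V(3,1) = exp(-r*dt) * [p*0.000000 + (1-p)*0.000000] = 0.000000
  V(3,2) = exp(-r*dt) * [p*0.000000 + (1-p)*3.724427] = 1.911392
  V(3,3) = exp(-r*dt) * [p*3.724427 + (1-p)*6.186238] = 4.896791
  V(2,0) = exp(-r*dt) * [p*0.000000 + (1-p)*0.000000] = 0.000000
  V(2,1) = exp(-r*dt) * [p*0.000000 + (1-p)*1.911392] = 0.980934
  V(2,2) = exp(-r*dt) * [p*1.911392 + (1-p)*4.896791] = 3.396784
  V(1,0) = exp(-r*dt) * [p*0.000000 + (1-p)*0.980934] = 0.503419
  V(1,1) = exp(-r*dt) * [p*0.980934 + (1-p)*3.396784] = 2.196778
  V(0,0) = exp(-r*dt) * [p*0.503419 + (1-p)*2.196778] = 1.360152


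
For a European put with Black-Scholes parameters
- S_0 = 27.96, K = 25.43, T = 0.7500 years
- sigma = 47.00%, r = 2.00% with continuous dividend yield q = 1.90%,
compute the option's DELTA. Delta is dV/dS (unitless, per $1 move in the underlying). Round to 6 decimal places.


Answer: Delta = -0.325880

Derivation:
d1 = 0.4383755192; d2 = 0.0313435794
phi(d1) = 0.3623933405; exp(-qT) = 0.9858510507; exp(-rT) = 0.9851119396
N(-d1) = 0.3305570449
Delta = -exp(-qT) * N(-d1) = -0.9858510507 * 0.3305570449 = -0.325880


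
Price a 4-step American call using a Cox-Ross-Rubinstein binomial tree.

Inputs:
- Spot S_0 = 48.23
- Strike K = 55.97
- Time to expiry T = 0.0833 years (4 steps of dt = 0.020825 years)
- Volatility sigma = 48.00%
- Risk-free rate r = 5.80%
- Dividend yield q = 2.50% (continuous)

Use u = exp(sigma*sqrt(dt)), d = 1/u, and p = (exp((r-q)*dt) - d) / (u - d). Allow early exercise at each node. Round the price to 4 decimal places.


Answer: Price = V(0,0) = 0.4310

Derivation:
dt = T/N = 0.020825
u = exp(sigma*sqrt(dt)) = 1.071724; d = 1/u = 0.933076
p = (exp((r-q)*dt) - d) / (u - d) = 0.487648
Discount per step: exp(-r*dt) = 0.998793
Stock lattice S(k, i) with i counting down-moves:
  k=0: S(0,0) = 48.2300
  k=1: S(1,0) = 51.6892; S(1,1) = 45.0023
  k=2: S(2,0) = 55.3966; S(2,1) = 48.2300; S(2,2) = 41.9906
  k=3: S(3,0) = 59.3698; S(3,1) = 51.6892; S(3,2) = 45.0023; S(3,3) = 39.1804
  k=4: S(4,0) = 63.6280; S(4,1) = 55.3966; S(4,2) = 48.2300; S(4,3) = 41.9906; S(4,4) = 36.5583
Terminal payoffs V(N, i) = max(S_T - K, 0):
  V(4,0) = 7.658020; V(4,1) = 0.000000; V(4,2) = 0.000000; V(4,3) = 0.000000; V(4,4) = 0.000000
Backward induction: V(k, i) = exp(-r*dt) * [p * V(k+1, i) + (1-p) * V(k+1, i+1)]; then take max(V_cont, immediate exercise) for American.
  V(3,0) = exp(-r*dt) * [p*7.658020 + (1-p)*0.000000] = 3.729912; exercise = 3.399805; V(3,0) = max -> 3.729912
  V(3,1) = exp(-r*dt) * [p*0.000000 + (1-p)*0.000000] = 0.000000; exercise = 0.000000; V(3,1) = max -> 0.000000
  V(3,2) = exp(-r*dt) * [p*0.000000 + (1-p)*0.000000] = 0.000000; exercise = 0.000000; V(3,2) = max -> 0.000000
  V(3,3) = exp(-r*dt) * [p*0.000000 + (1-p)*0.000000] = 0.000000; exercise = 0.000000; V(3,3) = max -> 0.000000
  V(2,0) = exp(-r*dt) * [p*3.729912 + (1-p)*0.000000] = 1.816689; exercise = 0.000000; V(2,0) = max -> 1.816689
  V(2,1) = exp(-r*dt) * [p*0.000000 + (1-p)*0.000000] = 0.000000; exercise = 0.000000; V(2,1) = max -> 0.000000
  V(2,2) = exp(-r*dt) * [p*0.000000 + (1-p)*0.000000] = 0.000000; exercise = 0.000000; V(2,2) = max -> 0.000000
  V(1,0) = exp(-r*dt) * [p*1.816689 + (1-p)*0.000000] = 0.884836; exercise = 0.000000; V(1,0) = max -> 0.884836
  V(1,1) = exp(-r*dt) * [p*0.000000 + (1-p)*0.000000] = 0.000000; exercise = 0.000000; V(1,1) = max -> 0.000000
  V(0,0) = exp(-r*dt) * [p*0.884836 + (1-p)*0.000000] = 0.430968; exercise = 0.000000; V(0,0) = max -> 0.430968


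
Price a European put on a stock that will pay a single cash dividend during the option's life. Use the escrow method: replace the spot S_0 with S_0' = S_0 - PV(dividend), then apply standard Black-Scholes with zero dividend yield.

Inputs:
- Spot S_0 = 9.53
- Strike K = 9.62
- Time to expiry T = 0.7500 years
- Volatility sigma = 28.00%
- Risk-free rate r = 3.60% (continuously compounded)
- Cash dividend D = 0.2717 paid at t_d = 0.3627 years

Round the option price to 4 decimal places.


PV(D) = D * exp(-r * t_d) = 0.2717 * 0.98702768 = 0.26817542
S_0' = S_0 - PV(D) = 9.5300 - 0.26817542 = 9.26182458
d1 = (ln(S_0'/K) + (r + sigma^2/2)*T) / (sigma*sqrt(T)) = 0.07611457
d2 = d1 - sigma*sqrt(T) = -0.16637254
exp(-rT) = 0.97336124
N(-d1) = 0.46966397; N(-d2) = 0.56606811
P = K * exp(-rT) * N(-d2) - S_0' * N(-d1) = 9.6200 * 0.97336124 * 0.56606811 - 9.26182458 * 0.46966397 = 0.9506

Answer: Price = 0.9506


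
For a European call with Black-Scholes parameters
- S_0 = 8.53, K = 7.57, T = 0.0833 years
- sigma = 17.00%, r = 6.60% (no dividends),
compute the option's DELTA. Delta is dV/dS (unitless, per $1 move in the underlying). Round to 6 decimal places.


d1 = 2.5700171142; d2 = 2.5209521572
phi(d1) = 0.0146776035; exp(-qT) = 1.0000000000; exp(-rT) = 0.9945172852
N(d1) = 0.9949153255
Delta = exp(-qT) * N(d1) = 1.0000000000 * 0.9949153255 = 0.994915

Answer: Delta = 0.994915


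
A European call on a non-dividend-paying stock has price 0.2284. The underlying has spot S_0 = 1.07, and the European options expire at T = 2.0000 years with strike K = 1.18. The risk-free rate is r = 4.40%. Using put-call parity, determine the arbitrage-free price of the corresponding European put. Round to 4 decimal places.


Answer: Put price = 0.2390

Derivation:
Put-call parity: C - P = S_0 * exp(-qT) - K * exp(-rT).
S_0 * exp(-qT) = 1.0700 * 1.00000000 = 1.07000000
K * exp(-rT) = 1.1800 * 0.91576088 = 1.08059783
P = C - S*exp(-qT) + K*exp(-rT)
P = 0.2284 - 1.07000000 + 1.08059783 = 0.2390


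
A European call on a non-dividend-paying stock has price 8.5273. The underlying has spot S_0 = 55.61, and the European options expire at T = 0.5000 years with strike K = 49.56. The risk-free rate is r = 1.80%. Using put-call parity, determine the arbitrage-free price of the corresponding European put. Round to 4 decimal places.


Answer: Put price = 2.0333

Derivation:
Put-call parity: C - P = S_0 * exp(-qT) - K * exp(-rT).
S_0 * exp(-qT) = 55.6100 * 1.00000000 = 55.61000000
K * exp(-rT) = 49.5600 * 0.99104038 = 49.11596117
P = C - S*exp(-qT) + K*exp(-rT)
P = 8.5273 - 55.61000000 + 49.11596117 = 2.0333


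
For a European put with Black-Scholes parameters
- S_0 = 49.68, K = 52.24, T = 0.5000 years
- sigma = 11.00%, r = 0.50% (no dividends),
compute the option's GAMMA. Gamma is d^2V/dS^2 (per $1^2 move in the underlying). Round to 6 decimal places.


d1 = -0.5749555607; d2 = -0.6527373066
phi(d1) = 0.3381635984; exp(-qT) = 1.0000000000; exp(-rT) = 0.9975031224
Gamma = exp(-qT) * phi(d1) / (S * sigma * sqrt(T)) = 1.0000000000 * 0.3381635984 / (49.6800 * 0.1100 * 0.7071067812) = 0.087512

Answer: Gamma = 0.087512


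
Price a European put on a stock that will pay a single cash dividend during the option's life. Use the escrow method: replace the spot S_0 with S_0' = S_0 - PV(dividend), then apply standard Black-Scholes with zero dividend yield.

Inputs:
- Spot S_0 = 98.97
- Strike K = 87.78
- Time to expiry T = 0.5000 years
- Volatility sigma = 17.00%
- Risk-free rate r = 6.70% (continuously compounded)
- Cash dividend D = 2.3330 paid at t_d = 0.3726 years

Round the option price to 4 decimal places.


PV(D) = D * exp(-r * t_d) = 2.3330 * 0.97534483 = 2.27547949
S_0' = S_0 - PV(D) = 98.9700 - 2.27547949 = 96.69452051
d1 = (ln(S_0'/K) + (r + sigma^2/2)*T) / (sigma*sqrt(T)) = 1.14341705
d2 = d1 - sigma*sqrt(T) = 1.02320890
exp(-rT) = 0.96705491
N(-d1) = 0.12643274; N(-d2) = 0.15310454
P = K * exp(-rT) * N(-d2) - S_0' * N(-d1) = 87.7800 * 0.96705491 * 0.15310454 - 96.69452051 * 0.12643274 = 0.7714

Answer: Price = 0.7714


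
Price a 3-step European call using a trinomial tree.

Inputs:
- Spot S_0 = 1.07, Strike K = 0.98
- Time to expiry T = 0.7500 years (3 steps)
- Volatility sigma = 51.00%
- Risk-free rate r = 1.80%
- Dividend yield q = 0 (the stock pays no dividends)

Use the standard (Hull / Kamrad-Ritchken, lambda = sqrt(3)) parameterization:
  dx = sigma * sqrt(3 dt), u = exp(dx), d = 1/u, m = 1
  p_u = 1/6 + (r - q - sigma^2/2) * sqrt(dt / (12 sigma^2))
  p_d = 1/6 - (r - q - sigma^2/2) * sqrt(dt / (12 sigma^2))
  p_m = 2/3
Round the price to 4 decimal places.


dt = T/N = 0.250000; dx = sigma*sqrt(3*dt) = 0.441673
u = exp(dx) = 1.555307; d = 1/u = 0.642960
p_u = 0.134955, p_m = 0.666667, p_d = 0.198378
Discount per step: exp(-r*dt) = 0.995510
Stock lattice S(k, j) with j the centered position index:
  k=0: S(0,+0) = 1.0700
  k=1: S(1,-1) = 0.6880; S(1,+0) = 1.0700; S(1,+1) = 1.6642
  k=2: S(2,-2) = 0.4423; S(2,-1) = 0.6880; S(2,+0) = 1.0700; S(2,+1) = 1.6642; S(2,+2) = 2.5883
  k=3: S(3,-3) = 0.2844; S(3,-2) = 0.4423; S(3,-1) = 0.6880; S(3,+0) = 1.0700; S(3,+1) = 1.6642; S(3,+2) = 2.5883; S(3,+3) = 4.0256
Terminal payoffs V(N, j) = max(S_T - K, 0):
  V(3,-3) = 0.000000; V(3,-2) = 0.000000; V(3,-1) = 0.000000; V(3,+0) = 0.090000; V(3,+1) = 0.684178; V(3,+2) = 1.608308; V(3,+3) = 3.045614
Backward induction: V(k, j) = exp(-r*dt) * [p_u * V(k+1, j+1) + p_m * V(k+1, j) + p_d * V(k+1, j-1)]
  V(2,-2) = exp(-r*dt) * [p_u*0.000000 + p_m*0.000000 + p_d*0.000000] = 0.000000
  V(2,-1) = exp(-r*dt) * [p_u*0.090000 + p_m*0.000000 + p_d*0.000000] = 0.012091
  V(2,+0) = exp(-r*dt) * [p_u*0.684178 + p_m*0.090000 + p_d*0.000000] = 0.151649
  V(2,+1) = exp(-r*dt) * [p_u*1.608308 + p_m*0.684178 + p_d*0.090000] = 0.687919
  V(2,+2) = exp(-r*dt) * [p_u*3.045614 + p_m*1.608308 + p_d*0.684178] = 1.611683
  V(1,-1) = exp(-r*dt) * [p_u*0.151649 + p_m*0.012091 + p_d*0.000000] = 0.028399
  V(1,+0) = exp(-r*dt) * [p_u*0.687919 + p_m*0.151649 + p_d*0.012091] = 0.195455
  V(1,+1) = exp(-r*dt) * [p_u*1.611683 + p_m*0.687919 + p_d*0.151649] = 0.703031
  V(0,+0) = exp(-r*dt) * [p_u*0.703031 + p_m*0.195455 + p_d*0.028399] = 0.229778

Answer: Price = V(0,0) = 0.2298


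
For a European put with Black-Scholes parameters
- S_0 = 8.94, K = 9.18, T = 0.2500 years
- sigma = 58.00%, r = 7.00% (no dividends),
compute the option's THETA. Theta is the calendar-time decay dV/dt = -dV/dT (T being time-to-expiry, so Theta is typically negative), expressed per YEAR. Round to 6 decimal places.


d1 = 0.1139944295; d2 = -0.1760055705
phi(d1) = 0.3963586094; exp(-qT) = 1.0000000000; exp(-rT) = 0.9826522357
Theta = -S*exp(-qT)*phi(d1)*sigma/(2*sqrt(T)) + r*K*exp(-rT)*N(-d2) - q*S*exp(-qT)*N(-d1)
N(-d1) = 0.4546211046; N(-d2) = 0.5698552169; sqrt(T) = 0.5000000000
Term 1 = -8.9400 * 1.0000000000 * 0.3963586094 * 0.5800 / (2 * 0.5000000000) = -2.0551986615
Term 2 = 0.0700 * 9.1800 * 0.9826522357 * 0.5698552169 = 0.3598364026
Term 3 = 0 (no dividend yield, q = 0)
Theta = -2.0551986615 + (0.3598364026) + (0.0000000000) = -1.695362

Answer: Theta = -1.695362


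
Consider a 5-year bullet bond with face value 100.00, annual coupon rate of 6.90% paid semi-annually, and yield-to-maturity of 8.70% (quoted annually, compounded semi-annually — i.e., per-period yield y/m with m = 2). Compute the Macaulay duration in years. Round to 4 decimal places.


Coupon per period c = face * coupon_rate / m = 3.450000
Periods per year m = 2; per-period yield y/m = 0.043500
Number of cashflows N = 10
Cashflows (t years, CF_t, discount factor 1/(1+y/m)^(m*t), PV):
  t = 0.5000: CF_t = 3.450000, DF = 0.958313, PV = 3.306181
  t = 1.0000: CF_t = 3.450000, DF = 0.918365, PV = 3.168358
  t = 1.5000: CF_t = 3.450000, DF = 0.880081, PV = 3.036279
  t = 2.0000: CF_t = 3.450000, DF = 0.843393, PV = 2.909707
  t = 2.5000: CF_t = 3.450000, DF = 0.808235, PV = 2.788411
  t = 3.0000: CF_t = 3.450000, DF = 0.774543, PV = 2.672172
  t = 3.5000: CF_t = 3.450000, DF = 0.742254, PV = 2.560778
  t = 4.0000: CF_t = 3.450000, DF = 0.711312, PV = 2.454028
  t = 4.5000: CF_t = 3.450000, DF = 0.681660, PV = 2.351728
  t = 5.0000: CF_t = 103.450000, DF = 0.653244, PV = 67.578097
Price P = sum_t PV_t = 92.825739
Macaulay numerator sum_t t * PV_t:
  t * PV_t at t = 0.5000: 1.653091
  t * PV_t at t = 1.0000: 3.168358
  t * PV_t at t = 1.5000: 4.554419
  t * PV_t at t = 2.0000: 5.819414
  t * PV_t at t = 2.5000: 6.971028
  t * PV_t at t = 3.0000: 8.016515
  t * PV_t at t = 3.5000: 8.962723
  t * PV_t at t = 4.0000: 9.816111
  t * PV_t at t = 4.5000: 10.582774
  t * PV_t at t = 5.0000: 337.890487
Macaulay duration D = (sum_t t * PV_t) / P = 397.434920 / 92.825739 = 4.281516

Answer: Macaulay duration = 4.2815 years


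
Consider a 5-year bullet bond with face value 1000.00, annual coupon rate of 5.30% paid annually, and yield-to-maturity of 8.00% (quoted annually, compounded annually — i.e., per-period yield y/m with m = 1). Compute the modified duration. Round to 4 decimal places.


Coupon per period c = face * coupon_rate / m = 53.000000
Periods per year m = 1; per-period yield y/m = 0.080000
Number of cashflows N = 5
Cashflows (t years, CF_t, discount factor 1/(1+y/m)^(m*t), PV):
  t = 1.0000: CF_t = 53.000000, DF = 0.925926, PV = 49.074074
  t = 2.0000: CF_t = 53.000000, DF = 0.857339, PV = 45.438957
  t = 3.0000: CF_t = 53.000000, DF = 0.793832, PV = 42.073109
  t = 4.0000: CF_t = 53.000000, DF = 0.735030, PV = 38.956582
  t = 5.0000: CF_t = 1053.000000, DF = 0.680583, PV = 716.654106
Price P = sum_t PV_t = 892.196829
First compute Macaulay numerator sum_t t * PV_t:
  t * PV_t at t = 1.0000: 49.074074
  t * PV_t at t = 2.0000: 90.877915
  t * PV_t at t = 3.0000: 126.219326
  t * PV_t at t = 4.0000: 155.826329
  t * PV_t at t = 5.0000: 3583.270532
Macaulay duration D = 4005.268177 / 892.196829 = 4.489220
Modified duration = D / (1 + y/m) = 4.489220 / (1 + 0.080000) = 4.156686

Answer: Modified duration = 4.1567


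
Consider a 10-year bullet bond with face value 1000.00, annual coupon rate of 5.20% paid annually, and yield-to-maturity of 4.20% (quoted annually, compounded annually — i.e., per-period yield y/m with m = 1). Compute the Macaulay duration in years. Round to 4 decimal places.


Coupon per period c = face * coupon_rate / m = 52.000000
Periods per year m = 1; per-period yield y/m = 0.042000
Number of cashflows N = 10
Cashflows (t years, CF_t, discount factor 1/(1+y/m)^(m*t), PV):
  t = 1.0000: CF_t = 52.000000, DF = 0.959693, PV = 49.904031
  t = 2.0000: CF_t = 52.000000, DF = 0.921010, PV = 47.892544
  t = 3.0000: CF_t = 52.000000, DF = 0.883887, PV = 45.962134
  t = 4.0000: CF_t = 52.000000, DF = 0.848260, PV = 44.109534
  t = 5.0000: CF_t = 52.000000, DF = 0.814069, PV = 42.331606
  t = 6.0000: CF_t = 52.000000, DF = 0.781257, PV = 40.625342
  t = 7.0000: CF_t = 52.000000, DF = 0.749766, PV = 38.987852
  t = 8.0000: CF_t = 52.000000, DF = 0.719545, PV = 37.416365
  t = 9.0000: CF_t = 52.000000, DF = 0.690543, PV = 35.908220
  t = 10.0000: CF_t = 1052.000000, DF = 0.662709, PV = 697.169774
Price P = sum_t PV_t = 1080.307402
Macaulay numerator sum_t t * PV_t:
  t * PV_t at t = 1.0000: 49.904031
  t * PV_t at t = 2.0000: 95.785088
  t * PV_t at t = 3.0000: 137.886403
  t * PV_t at t = 4.0000: 176.438135
  t * PV_t at t = 5.0000: 211.658032
  t * PV_t at t = 6.0000: 243.752052
  t * PV_t at t = 7.0000: 272.914965
  t * PV_t at t = 8.0000: 299.330919
  t * PV_t at t = 9.0000: 323.173977
  t * PV_t at t = 10.0000: 6971.697745
Macaulay duration D = (sum_t t * PV_t) / P = 8782.541346 / 1080.307402 = 8.129669

Answer: Macaulay duration = 8.1297 years


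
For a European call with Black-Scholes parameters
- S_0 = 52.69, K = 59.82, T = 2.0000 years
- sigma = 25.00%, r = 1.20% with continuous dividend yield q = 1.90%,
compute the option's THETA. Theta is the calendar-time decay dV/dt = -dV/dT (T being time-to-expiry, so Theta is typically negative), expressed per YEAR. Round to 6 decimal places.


Answer: Theta = -1.545907

Derivation:
d1 = -0.2217893282; d2 = -0.5753427188
phi(d1) = 0.3892498762; exp(-qT) = 0.9627129409; exp(-rT) = 0.9762857098
Theta = -S*exp(-qT)*phi(d1)*sigma/(2*sqrt(T)) - r*K*exp(-rT)*N(d2) + q*S*exp(-qT)*N(d1)
N(d1) = 0.4122389437; N(d2) = 0.2825297679; sqrt(T) = 1.4142135624
Term 1 = -52.6900 * 0.9627129409 * 0.3892498762 * 0.2500 / (2 * 1.4142135624) = -1.7452132700
Term 2 = -0.0120 * 59.8200 * 0.9762857098 * 0.2825297679 = -0.1980016457
Term 3 = 0.0190 * 52.6900 * 0.9627129409 * 0.4122389437 = 0.3973082891
Theta = -1.7452132700 + (-0.1980016457) + (0.3973082891) = -1.545907


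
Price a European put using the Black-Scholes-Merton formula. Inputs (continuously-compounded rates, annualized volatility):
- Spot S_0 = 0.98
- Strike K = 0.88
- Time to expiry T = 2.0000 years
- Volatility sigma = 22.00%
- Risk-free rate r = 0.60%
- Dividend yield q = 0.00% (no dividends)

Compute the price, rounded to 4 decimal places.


Answer: Price = 0.0673

Derivation:
d1 = (ln(S/K) + (r - q + 0.5*sigma^2) * T) / (sigma * sqrt(T)) = 0.54007101
d2 = d1 - sigma * sqrt(T) = 0.22894403
exp(-rT) = 0.98807171; exp(-qT) = 1.00000000
P = K * exp(-rT) * N(-d2) - S_0 * exp(-qT) * N(-d1)
N(-d1) = 0.29457403; N(-d2) = 0.40945621
P = 0.8800 * 0.98807171 * 0.40945621 - 0.9800 * 1.00000000 * 0.29457403 = 0.0673


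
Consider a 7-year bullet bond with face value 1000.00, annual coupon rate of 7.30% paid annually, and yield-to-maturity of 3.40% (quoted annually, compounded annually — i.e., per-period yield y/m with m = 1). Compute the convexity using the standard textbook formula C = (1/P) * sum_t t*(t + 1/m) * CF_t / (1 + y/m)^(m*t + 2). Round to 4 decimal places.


Coupon per period c = face * coupon_rate / m = 73.000000
Periods per year m = 1; per-period yield y/m = 0.034000
Number of cashflows N = 7
Cashflows (t years, CF_t, discount factor 1/(1+y/m)^(m*t), PV):
  t = 1.0000: CF_t = 73.000000, DF = 0.967118, PV = 70.599613
  t = 2.0000: CF_t = 73.000000, DF = 0.935317, PV = 68.278156
  t = 3.0000: CF_t = 73.000000, DF = 0.904562, PV = 66.033033
  t = 4.0000: CF_t = 73.000000, DF = 0.874818, PV = 63.861734
  t = 5.0000: CF_t = 73.000000, DF = 0.846052, PV = 61.761832
  t = 6.0000: CF_t = 73.000000, DF = 0.818233, PV = 59.730978
  t = 7.0000: CF_t = 1073.000000, DF = 0.791327, PV = 849.094349
Price P = sum_t PV_t = 1239.359695
Convexity numerator sum_t t*(t + 1/m) * CF_t / (1+y/m)^(m*t + 2):
  t = 1.0000: term = 132.066065
  t = 2.0000: term = 383.170403
  t = 3.0000: term = 741.141978
  t = 4.0000: term = 1194.619565
  t = 5.0000: term = 1733.007106
  t = 6.0000: term = 2346.431285
  t = 7.0000: term = 44473.662926
Convexity = (1/P) * sum = 51004.099329 / 1239.359695 = 41.153589

Answer: Convexity = 41.1536


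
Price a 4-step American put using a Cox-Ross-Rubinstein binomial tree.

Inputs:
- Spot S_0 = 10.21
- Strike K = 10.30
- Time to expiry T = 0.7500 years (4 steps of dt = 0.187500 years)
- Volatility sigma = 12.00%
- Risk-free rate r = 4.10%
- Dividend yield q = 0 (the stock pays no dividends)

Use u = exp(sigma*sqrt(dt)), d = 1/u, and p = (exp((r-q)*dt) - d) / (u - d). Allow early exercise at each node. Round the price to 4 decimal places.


Answer: Price = V(0,0) = 0.3522

Derivation:
dt = T/N = 0.187500
u = exp(sigma*sqrt(dt)) = 1.053335; d = 1/u = 0.949365
p = (exp((r-q)*dt) - d) / (u - d) = 0.561237
Discount per step: exp(-r*dt) = 0.992342
Stock lattice S(k, i) with i counting down-moves:
  k=0: S(0,0) = 10.2100
  k=1: S(1,0) = 10.7546; S(1,1) = 9.6930
  k=2: S(2,0) = 11.3281; S(2,1) = 10.2100; S(2,2) = 9.2022
  k=3: S(3,0) = 11.9323; S(3,1) = 10.7546; S(3,2) = 9.6930; S(3,3) = 8.7363
  k=4: S(4,0) = 12.5688; S(4,1) = 11.3281; S(4,2) = 10.2100; S(4,3) = 9.2022; S(4,4) = 8.2939
Terminal payoffs V(N, i) = max(K - S_T, 0):
  V(4,0) = 0.000000; V(4,1) = 0.000000; V(4,2) = 0.090000; V(4,3) = 1.097782; V(4,4) = 2.006090
Backward induction: V(k, i) = exp(-r*dt) * [p * V(k+1, i) + (1-p) * V(k+1, i+1)]; then take max(V_cont, immediate exercise) for American.
  V(3,0) = exp(-r*dt) * [p*0.000000 + (1-p)*0.000000] = 0.000000; exercise = 0.000000; V(3,0) = max -> 0.000000
  V(3,1) = exp(-r*dt) * [p*0.000000 + (1-p)*0.090000] = 0.039186; exercise = 0.000000; V(3,1) = max -> 0.039186
  V(3,2) = exp(-r*dt) * [p*0.090000 + (1-p)*1.097782] = 0.528102; exercise = 0.606979; V(3,2) = max -> 0.606979
  V(3,3) = exp(-r*dt) * [p*1.097782 + (1-p)*2.006090] = 1.484855; exercise = 1.563732; V(3,3) = max -> 1.563732
  V(2,0) = exp(-r*dt) * [p*0.000000 + (1-p)*0.039186] = 0.017062; exercise = 0.000000; V(2,0) = max -> 0.017062
  V(2,1) = exp(-r*dt) * [p*0.039186 + (1-p)*0.606979] = 0.286105; exercise = 0.090000; V(2,1) = max -> 0.286105
  V(2,2) = exp(-r*dt) * [p*0.606979 + (1-p)*1.563732] = 1.018904; exercise = 1.097782; V(2,2) = max -> 1.097782
  V(1,0) = exp(-r*dt) * [p*0.017062 + (1-p)*0.286105] = 0.134073; exercise = 0.000000; V(1,0) = max -> 0.134073
  V(1,1) = exp(-r*dt) * [p*0.286105 + (1-p)*1.097782] = 0.637320; exercise = 0.606979; V(1,1) = max -> 0.637320
  V(0,0) = exp(-r*dt) * [p*0.134073 + (1-p)*0.637320] = 0.352162; exercise = 0.090000; V(0,0) = max -> 0.352162


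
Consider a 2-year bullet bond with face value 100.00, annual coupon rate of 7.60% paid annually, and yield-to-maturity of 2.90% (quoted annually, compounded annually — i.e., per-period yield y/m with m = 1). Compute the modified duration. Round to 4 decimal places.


Coupon per period c = face * coupon_rate / m = 7.600000
Periods per year m = 1; per-period yield y/m = 0.029000
Number of cashflows N = 2
Cashflows (t years, CF_t, discount factor 1/(1+y/m)^(m*t), PV):
  t = 1.0000: CF_t = 7.600000, DF = 0.971817, PV = 7.385811
  t = 2.0000: CF_t = 107.600000, DF = 0.944429, PV = 101.620545
Price P = sum_t PV_t = 109.006357
First compute Macaulay numerator sum_t t * PV_t:
  t * PV_t at t = 1.0000: 7.385811
  t * PV_t at t = 2.0000: 203.241091
Macaulay duration D = 210.626902 / 109.006357 = 1.932244
Modified duration = D / (1 + y/m) = 1.932244 / (1 + 0.029000) = 1.877788

Answer: Modified duration = 1.8778


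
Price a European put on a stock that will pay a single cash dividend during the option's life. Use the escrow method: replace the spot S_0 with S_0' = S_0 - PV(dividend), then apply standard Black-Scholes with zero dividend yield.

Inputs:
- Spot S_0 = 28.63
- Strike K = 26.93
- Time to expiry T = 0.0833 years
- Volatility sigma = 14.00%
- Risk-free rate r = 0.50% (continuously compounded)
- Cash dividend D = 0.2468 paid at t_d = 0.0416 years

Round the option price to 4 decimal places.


Answer: Price = 0.0497

Derivation:
PV(D) = D * exp(-r * t_d) = 0.2468 * 0.99979202 = 0.24674867
S_0' = S_0 - PV(D) = 28.6300 - 0.24674867 = 28.38325133
d1 = (ln(S_0'/K) + (r + sigma^2/2)*T) / (sigma*sqrt(T)) = 1.33125237
d2 = d1 - sigma*sqrt(T) = 1.29084593
exp(-rT) = 0.99958359
N(-d1) = 0.09155299; N(-d2) = 0.09837855
P = K * exp(-rT) * N(-d2) - S_0' * N(-d1) = 26.9300 * 0.99958359 * 0.09837855 - 28.38325133 * 0.09155299 = 0.0497


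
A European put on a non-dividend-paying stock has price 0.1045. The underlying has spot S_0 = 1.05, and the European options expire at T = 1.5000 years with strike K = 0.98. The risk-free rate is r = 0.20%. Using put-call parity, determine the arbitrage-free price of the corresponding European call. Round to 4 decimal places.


Put-call parity: C - P = S_0 * exp(-qT) - K * exp(-rT).
S_0 * exp(-qT) = 1.0500 * 1.00000000 = 1.05000000
K * exp(-rT) = 0.9800 * 0.99700450 = 0.97706441
C = P + S*exp(-qT) - K*exp(-rT)
C = 0.1045 + 1.05000000 - 0.97706441 = 0.1774

Answer: Call price = 0.1774


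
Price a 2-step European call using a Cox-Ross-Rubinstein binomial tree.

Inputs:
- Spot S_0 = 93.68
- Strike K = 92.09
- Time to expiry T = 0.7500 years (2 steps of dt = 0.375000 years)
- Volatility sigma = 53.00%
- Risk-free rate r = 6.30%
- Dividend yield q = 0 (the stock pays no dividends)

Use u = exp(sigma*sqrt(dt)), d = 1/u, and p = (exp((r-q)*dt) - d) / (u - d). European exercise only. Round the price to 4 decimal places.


Answer: Price = V(0,0) = 18.0289

Derivation:
dt = T/N = 0.375000
u = exp(sigma*sqrt(dt)) = 1.383418; d = 1/u = 0.722847
p = (exp((r-q)*dt) - d) / (u - d) = 0.455756
Discount per step: exp(-r*dt) = 0.976652
Stock lattice S(k, i) with i counting down-moves:
  k=0: S(0,0) = 93.6800
  k=1: S(1,0) = 129.5986; S(1,1) = 67.7163
  k=2: S(2,0) = 179.2891; S(2,1) = 93.6800; S(2,2) = 48.9486
Terminal payoffs V(N, i) = max(S_T - K, 0):
  V(2,0) = 87.199085; V(2,1) = 1.590000; V(2,2) = 0.000000
Backward induction: V(k, i) = exp(-r*dt) * [p * V(k+1, i) + (1-p) * V(k+1, i+1)].
  V(1,0) = exp(-r*dt) * [p*87.199085 + (1-p)*1.590000] = 39.658745
  V(1,1) = exp(-r*dt) * [p*1.590000 + (1-p)*0.000000] = 0.707732
  V(0,0) = exp(-r*dt) * [p*39.658745 + (1-p)*0.707732] = 18.028879


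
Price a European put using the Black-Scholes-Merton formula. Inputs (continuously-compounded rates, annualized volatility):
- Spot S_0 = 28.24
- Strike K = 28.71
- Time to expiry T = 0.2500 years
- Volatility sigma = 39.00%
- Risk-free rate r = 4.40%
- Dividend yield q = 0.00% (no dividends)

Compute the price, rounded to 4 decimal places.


Answer: Price = 2.2783

Derivation:
d1 = (ln(S/K) + (r - q + 0.5*sigma^2) * T) / (sigma * sqrt(T)) = 0.06926368
d2 = d1 - sigma * sqrt(T) = -0.12573632
exp(-rT) = 0.98906028; exp(-qT) = 1.00000000
P = K * exp(-rT) * N(-d2) - S_0 * exp(-qT) * N(-d1)
N(-d1) = 0.47238987; N(-d2) = 0.55002967
P = 28.7100 * 0.98906028 * 0.55002967 - 28.2400 * 1.00000000 * 0.47238987 = 2.2783


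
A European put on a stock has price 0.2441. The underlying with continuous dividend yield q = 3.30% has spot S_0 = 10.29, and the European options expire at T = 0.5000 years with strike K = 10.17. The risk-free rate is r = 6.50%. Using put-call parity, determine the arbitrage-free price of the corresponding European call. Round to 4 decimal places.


Answer: Call price = 0.5209

Derivation:
Put-call parity: C - P = S_0 * exp(-qT) - K * exp(-rT).
S_0 * exp(-qT) = 10.2900 * 0.98363538 = 10.12160805
K * exp(-rT) = 10.1700 * 0.96802245 = 9.84478831
C = P + S*exp(-qT) - K*exp(-rT)
C = 0.2441 + 10.12160805 - 9.84478831 = 0.5209


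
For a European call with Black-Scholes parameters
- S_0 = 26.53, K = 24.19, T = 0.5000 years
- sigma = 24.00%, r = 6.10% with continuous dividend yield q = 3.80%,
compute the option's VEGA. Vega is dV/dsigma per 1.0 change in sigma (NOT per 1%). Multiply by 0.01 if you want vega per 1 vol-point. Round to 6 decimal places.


Answer: Vega = 5.760686

Derivation:
d1 = 0.6967172820; d2 = 0.5270116546
phi(d1) = 0.3129706012; exp(-qT) = 0.9811793622; exp(-rT) = 0.9699604321
Vega = S * exp(-qT) * phi(d1) * sqrt(T) = 26.5300 * 0.9811793622 * 0.3129706012 * 0.7071067812 = 5.760686


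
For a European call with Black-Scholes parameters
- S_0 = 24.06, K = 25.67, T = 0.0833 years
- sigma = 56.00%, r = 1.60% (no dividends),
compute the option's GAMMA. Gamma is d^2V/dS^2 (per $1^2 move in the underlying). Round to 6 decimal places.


Answer: Gamma = 0.097725

Derivation:
d1 = -0.3116956753; d2 = -0.4733214158
phi(d1) = 0.3800259914; exp(-qT) = 1.0000000000; exp(-rT) = 0.9986680878
Gamma = exp(-qT) * phi(d1) / (S * sigma * sqrt(T)) = 1.0000000000 * 0.3800259914 / (24.0600 * 0.5600 * 0.2886173938) = 0.097725


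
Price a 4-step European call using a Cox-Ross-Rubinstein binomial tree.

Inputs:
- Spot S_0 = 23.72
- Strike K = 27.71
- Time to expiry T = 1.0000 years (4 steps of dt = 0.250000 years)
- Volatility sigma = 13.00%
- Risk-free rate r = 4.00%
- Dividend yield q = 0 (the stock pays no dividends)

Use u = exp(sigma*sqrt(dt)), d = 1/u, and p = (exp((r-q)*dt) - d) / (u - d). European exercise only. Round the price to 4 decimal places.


dt = T/N = 0.250000
u = exp(sigma*sqrt(dt)) = 1.067159; d = 1/u = 0.937067
p = (exp((r-q)*dt) - d) / (u - d) = 0.561010
Discount per step: exp(-r*dt) = 0.990050
Stock lattice S(k, i) with i counting down-moves:
  k=0: S(0,0) = 23.7200
  k=1: S(1,0) = 25.3130; S(1,1) = 22.2272
  k=2: S(2,0) = 27.0130; S(2,1) = 23.7200; S(2,2) = 20.8284
  k=3: S(3,0) = 28.8272; S(3,1) = 25.3130; S(3,2) = 22.2272; S(3,3) = 19.5176
  k=4: S(4,0) = 30.7632; S(4,1) = 27.0130; S(4,2) = 23.7200; S(4,3) = 20.8284; S(4,4) = 18.2893
Terminal payoffs V(N, i) = max(S_T - K, 0):
  V(4,0) = 3.053182; V(4,1) = 0.000000; V(4,2) = 0.000000; V(4,3) = 0.000000; V(4,4) = 0.000000
Backward induction: V(k, i) = exp(-r*dt) * [p * V(k+1, i) + (1-p) * V(k+1, i+1)].
  V(3,0) = exp(-r*dt) * [p*3.053182 + (1-p)*0.000000] = 1.695823
  V(3,1) = exp(-r*dt) * [p*0.000000 + (1-p)*0.000000] = 0.000000
  V(3,2) = exp(-r*dt) * [p*0.000000 + (1-p)*0.000000] = 0.000000
  V(3,3) = exp(-r*dt) * [p*0.000000 + (1-p)*0.000000] = 0.000000
  V(2,0) = exp(-r*dt) * [p*1.695823 + (1-p)*0.000000] = 0.941908
  V(2,1) = exp(-r*dt) * [p*0.000000 + (1-p)*0.000000] = 0.000000
  V(2,2) = exp(-r*dt) * [p*0.000000 + (1-p)*0.000000] = 0.000000
  V(1,0) = exp(-r*dt) * [p*0.941908 + (1-p)*0.000000] = 0.523162
  V(1,1) = exp(-r*dt) * [p*0.000000 + (1-p)*0.000000] = 0.000000
  V(0,0) = exp(-r*dt) * [p*0.523162 + (1-p)*0.000000] = 0.290579

Answer: Price = V(0,0) = 0.2906


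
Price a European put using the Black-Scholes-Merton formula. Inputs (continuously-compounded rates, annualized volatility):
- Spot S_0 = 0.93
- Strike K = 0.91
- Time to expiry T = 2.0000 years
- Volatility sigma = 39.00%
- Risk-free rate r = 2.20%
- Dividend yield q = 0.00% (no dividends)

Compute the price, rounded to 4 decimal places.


d1 = (ln(S/K) + (r - q + 0.5*sigma^2) * T) / (sigma * sqrt(T)) = 0.39496444
d2 = d1 - sigma * sqrt(T) = -0.15657885
exp(-rT) = 0.95695396; exp(-qT) = 1.00000000
P = K * exp(-rT) * N(-d2) - S_0 * exp(-qT) * N(-d1)
N(-d1) = 0.34643457; N(-d2) = 0.56221161
P = 0.9100 * 0.95695396 * 0.56221161 - 0.9300 * 1.00000000 * 0.34643457 = 0.1674

Answer: Price = 0.1674


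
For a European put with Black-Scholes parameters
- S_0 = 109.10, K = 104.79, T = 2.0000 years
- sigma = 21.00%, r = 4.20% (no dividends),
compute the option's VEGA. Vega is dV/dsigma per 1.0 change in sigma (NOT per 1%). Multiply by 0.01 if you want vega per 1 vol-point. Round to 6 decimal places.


Answer: Vega = 52.411427

Derivation:
d1 = 0.5670543344; d2 = 0.2700694863
phi(d1) = 0.3396927174; exp(-qT) = 1.0000000000; exp(-rT) = 0.9194312561
Vega = S * exp(-qT) * phi(d1) * sqrt(T) = 109.1000 * 1.0000000000 * 0.3396927174 * 1.4142135624 = 52.411427


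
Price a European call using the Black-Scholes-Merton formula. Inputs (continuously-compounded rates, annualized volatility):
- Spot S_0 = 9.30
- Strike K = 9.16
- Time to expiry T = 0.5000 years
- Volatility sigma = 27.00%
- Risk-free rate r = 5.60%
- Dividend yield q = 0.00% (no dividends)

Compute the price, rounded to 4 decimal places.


Answer: Price = 0.9064

Derivation:
d1 = (ln(S/K) + (r - q + 0.5*sigma^2) * T) / (sigma * sqrt(T)) = 0.32156713
d2 = d1 - sigma * sqrt(T) = 0.13064830
exp(-rT) = 0.97238837; exp(-qT) = 1.00000000
C = S_0 * exp(-qT) * N(d1) - K * exp(-rT) * N(d2)
N(d1) = 0.62610968; N(d2) = 0.55197324
C = 9.3000 * 1.00000000 * 0.62610968 - 9.1600 * 0.97238837 * 0.55197324 = 0.9064


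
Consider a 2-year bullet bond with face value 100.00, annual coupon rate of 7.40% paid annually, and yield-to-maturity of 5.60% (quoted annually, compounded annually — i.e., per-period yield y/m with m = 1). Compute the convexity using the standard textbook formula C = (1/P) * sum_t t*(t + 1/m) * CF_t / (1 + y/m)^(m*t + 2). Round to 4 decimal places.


Coupon per period c = face * coupon_rate / m = 7.400000
Periods per year m = 1; per-period yield y/m = 0.056000
Number of cashflows N = 2
Cashflows (t years, CF_t, discount factor 1/(1+y/m)^(m*t), PV):
  t = 1.0000: CF_t = 7.400000, DF = 0.946970, PV = 7.007576
  t = 2.0000: CF_t = 107.400000, DF = 0.896752, PV = 96.311123
Price P = sum_t PV_t = 103.318698
Convexity numerator sum_t t*(t + 1/m) * CF_t / (1+y/m)^(m*t + 2):
  t = 1.0000: term = 12.568110
  t = 2.0000: term = 518.202924
Convexity = (1/P) * sum = 530.771033 / 103.318698 = 5.137221

Answer: Convexity = 5.1372


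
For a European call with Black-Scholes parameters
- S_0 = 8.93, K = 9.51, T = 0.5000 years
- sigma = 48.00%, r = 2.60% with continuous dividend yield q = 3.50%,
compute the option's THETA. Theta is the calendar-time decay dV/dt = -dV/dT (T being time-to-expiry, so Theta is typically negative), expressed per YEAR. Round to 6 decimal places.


Answer: Theta = -1.124641

Derivation:
d1 = -0.0289544955; d2 = -0.3683657505
phi(d1) = 0.3987750863; exp(-qT) = 0.9826522357; exp(-rT) = 0.9870841350
Theta = -S*exp(-qT)*phi(d1)*sigma/(2*sqrt(T)) - r*K*exp(-rT)*N(d2) + q*S*exp(-qT)*N(d1)
N(d1) = 0.4884504413; N(d2) = 0.3563002659; sqrt(T) = 0.7071067812
Term 1 = -8.9300 * 0.9826522357 * 0.3987750863 * 0.4800 / (2 * 0.7071067812) = -1.1876967353
Term 2 = -0.0260 * 9.5100 * 0.9870841350 * 0.3563002659 = -0.0869609315
Term 3 = 0.0350 * 8.9300 * 0.9826522357 * 0.4884504413 = 0.1500167858
Theta = -1.1876967353 + (-0.0869609315) + (0.1500167858) = -1.124641


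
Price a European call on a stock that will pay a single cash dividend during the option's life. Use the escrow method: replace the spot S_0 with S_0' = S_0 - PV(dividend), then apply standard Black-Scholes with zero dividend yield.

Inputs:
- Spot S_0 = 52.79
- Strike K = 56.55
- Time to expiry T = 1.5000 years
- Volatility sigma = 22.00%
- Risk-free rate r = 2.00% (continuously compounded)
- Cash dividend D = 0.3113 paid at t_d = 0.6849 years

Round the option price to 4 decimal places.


PV(D) = D * exp(-r * t_d) = 0.3113 * 0.98639539 = 0.30706489
S_0' = S_0 - PV(D) = 52.7900 - 0.30706489 = 52.48293511
d1 = (ln(S_0'/K) + (r + sigma^2/2)*T) / (sigma*sqrt(T)) = -0.03094200
d2 = d1 - sigma*sqrt(T) = -0.30038587
exp(-rT) = 0.97044553
N(d1) = 0.48765790; N(d2) = 0.38194142
C = S_0' * N(d1) - K * exp(-rT) * N(d2) = 52.48293511 * 0.48765790 - 56.5500 * 0.97044553 * 0.38194142 = 4.6333

Answer: Price = 4.6333


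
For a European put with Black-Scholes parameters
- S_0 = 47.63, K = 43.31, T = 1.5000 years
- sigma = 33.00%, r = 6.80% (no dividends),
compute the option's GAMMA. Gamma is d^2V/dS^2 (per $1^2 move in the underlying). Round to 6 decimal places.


d1 = 0.6897027269; d2 = 0.2855369193
phi(d1) = 0.3144961455; exp(-qT) = 1.0000000000; exp(-rT) = 0.9030295517
Gamma = exp(-qT) * phi(d1) / (S * sigma * sqrt(T)) = 1.0000000000 * 0.3144961455 / (47.6300 * 0.3300 * 1.2247448714) = 0.016337

Answer: Gamma = 0.016337


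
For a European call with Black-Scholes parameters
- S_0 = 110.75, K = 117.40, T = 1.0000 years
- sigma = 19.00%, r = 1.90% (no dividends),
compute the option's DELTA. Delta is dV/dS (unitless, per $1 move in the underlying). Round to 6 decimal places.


d1 = -0.1119026235; d2 = -0.3019026235
phi(d1) = 0.3964522667; exp(-qT) = 1.0000000000; exp(-rT) = 0.9811793622
N(d1) = 0.4554503082
Delta = exp(-qT) * N(d1) = 1.0000000000 * 0.4554503082 = 0.455450

Answer: Delta = 0.455450


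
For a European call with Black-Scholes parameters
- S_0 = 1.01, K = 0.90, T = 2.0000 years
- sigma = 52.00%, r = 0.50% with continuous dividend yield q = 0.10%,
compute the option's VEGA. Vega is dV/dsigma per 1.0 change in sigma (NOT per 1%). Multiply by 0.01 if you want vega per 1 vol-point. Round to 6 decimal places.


d1 = 0.5353761719; d2 = -0.2000148805
phi(d1) = 0.3456763467; exp(-qT) = 0.9980019987; exp(-rT) = 0.9900498337
Vega = S * exp(-qT) * phi(d1) * sqrt(T) = 1.0100 * 0.9980019987 * 0.3456763467 * 1.4142135624 = 0.492762

Answer: Vega = 0.492762


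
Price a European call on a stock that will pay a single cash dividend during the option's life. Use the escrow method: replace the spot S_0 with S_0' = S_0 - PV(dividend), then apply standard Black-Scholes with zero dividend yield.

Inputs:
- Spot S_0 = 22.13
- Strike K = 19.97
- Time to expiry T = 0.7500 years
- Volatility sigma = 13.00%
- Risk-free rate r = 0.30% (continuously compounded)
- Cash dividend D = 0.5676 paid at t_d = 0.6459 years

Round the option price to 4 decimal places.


Answer: Price = 1.9704

Derivation:
PV(D) = D * exp(-r * t_d) = 0.5676 * 0.99806418 = 0.56650123
S_0' = S_0 - PV(D) = 22.1300 - 0.56650123 = 21.56349877
d1 = (ln(S_0'/K) + (r + sigma^2/2)*T) / (sigma*sqrt(T)) = 0.75817963
d2 = d1 - sigma*sqrt(T) = 0.64559632
exp(-rT) = 0.99775253
N(d1) = 0.77582827; N(d2) = 0.74072959
C = S_0' * N(d1) - K * exp(-rT) * N(d2) = 21.56349877 * 0.77582827 - 19.9700 * 0.99775253 * 0.74072959 = 1.9704
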